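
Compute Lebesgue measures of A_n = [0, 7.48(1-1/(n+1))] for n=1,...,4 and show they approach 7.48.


By continuity of measure from below: if A_n increases to A, then m(A_n) -> m(A).
Here A = [0, 7.48], so m(A) = 7.48
Step 1: a_1 = 7.48*(1 - 1/2) = 3.74, m(A_1) = 3.74
Step 2: a_2 = 7.48*(1 - 1/3) = 4.9867, m(A_2) = 4.9867
Step 3: a_3 = 7.48*(1 - 1/4) = 5.61, m(A_3) = 5.61
Step 4: a_4 = 7.48*(1 - 1/5) = 5.984, m(A_4) = 5.984
Limit: m(A_n) -> m([0,7.48]) = 7.48


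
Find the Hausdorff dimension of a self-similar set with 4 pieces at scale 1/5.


For a self-similar set with N copies scaled by 1/r:
dim_H = log(N)/log(r) = log(4)/log(5)
= 1.386294/1.609438
= 0.861353


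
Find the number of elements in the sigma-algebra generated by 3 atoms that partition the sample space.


Each element of the sigma-algebra is a union of some subset of the 3 atoms.
The number of such subsets is 2^3 = 8.


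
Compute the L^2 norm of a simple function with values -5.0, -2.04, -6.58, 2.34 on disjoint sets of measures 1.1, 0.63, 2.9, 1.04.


Step 1: Compute |f_i|^2 for each value:
  |-5.0|^2 = 25
  |-2.04|^2 = 4.1616
  |-6.58|^2 = 43.2964
  |2.34|^2 = 5.4756
Step 2: Multiply by measures and sum:
  25 * 1.1 = 27.5
  4.1616 * 0.63 = 2.621808
  43.2964 * 2.9 = 125.55956
  5.4756 * 1.04 = 5.694624
Sum = 27.5 + 2.621808 + 125.55956 + 5.694624 = 161.375992
Step 3: Take the p-th root:
||f||_2 = (161.375992)^(1/2) = 12.703385


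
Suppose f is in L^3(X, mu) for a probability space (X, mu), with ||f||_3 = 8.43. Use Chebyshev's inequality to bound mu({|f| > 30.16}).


Chebyshev/Markov inequality: mu(|f| > eps) <= (||f||_p / eps)^p
Step 1: ||f||_3 / eps = 8.43 / 30.16 = 0.279509
Step 2: Raise to power p = 3:
  (0.279509)^3 = 0.021837
Step 3: Therefore mu(|f| > 30.16) <= 0.021837


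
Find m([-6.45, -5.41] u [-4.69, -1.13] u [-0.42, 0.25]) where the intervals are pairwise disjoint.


For pairwise disjoint intervals, m(union) = sum of lengths.
= (-5.41 - -6.45) + (-1.13 - -4.69) + (0.25 - -0.42)
= 1.04 + 3.56 + 0.67
= 5.27


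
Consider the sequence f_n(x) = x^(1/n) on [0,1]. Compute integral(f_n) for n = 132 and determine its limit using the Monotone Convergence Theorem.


At n = 132: f_132(x) = x^(1/132).
Step 1: integral(x^(1/132), 0, 1) = [x^(1/132+1) / (1/132+1)] from 0 to 1
     = 1 / (1/132 + 1) = 1 / ((132+1)/132) = 132/(132+1)
     = 132/133 = 0.992481
Step 2: As n -> infinity, f_n(x) = x^(1/n) -> 1 for x in (0,1], and f_n is increasing in n.
By MCT, lim_n integral(f_n) = integral(lim_n f_n) = integral(1, 0, 1) = 1.
Step 3: Verify convergence: 132/133 = 0.992481 -> 1


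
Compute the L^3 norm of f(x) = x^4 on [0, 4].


Step 1: ||f||_3 = (integral_0^4 |x^4|^3 dx)^(1/3)
     = (integral_0^4 x^12 dx)^(1/3)
Step 2: integral_0^4 x^12 dx = [x^13/(13)] from 0 to 4 = 4^13/13
     = 67108864/13 = 5.162220e+06
Step 3: ||f||_3 = (5.162220e+06)^(1/3) = 172.827234


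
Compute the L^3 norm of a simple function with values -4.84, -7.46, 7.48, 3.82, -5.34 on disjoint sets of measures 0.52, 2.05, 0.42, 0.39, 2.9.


Step 1: Compute |f_i|^3 for each value:
  |-4.84|^3 = 113.379904
  |-7.46|^3 = 415.160936
  |7.48|^3 = 418.508992
  |3.82|^3 = 55.742968
  |-5.34|^3 = 152.273304
Step 2: Multiply by measures and sum:
  113.379904 * 0.52 = 58.95755
  415.160936 * 2.05 = 851.079919
  418.508992 * 0.42 = 175.773777
  55.742968 * 0.39 = 21.739758
  152.273304 * 2.9 = 441.592582
Sum = 58.95755 + 851.079919 + 175.773777 + 21.739758 + 441.592582 = 1549.143585
Step 3: Take the p-th root:
||f||_3 = (1549.143585)^(1/3) = 11.570813


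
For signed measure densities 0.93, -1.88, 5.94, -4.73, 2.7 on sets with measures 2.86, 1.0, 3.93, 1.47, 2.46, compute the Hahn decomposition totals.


Step 1: Compute signed measure on each set:
  Set 1: 0.93 * 2.86 = 2.6598
  Set 2: -1.88 * 1.0 = -1.88
  Set 3: 5.94 * 3.93 = 23.3442
  Set 4: -4.73 * 1.47 = -6.9531
  Set 5: 2.7 * 2.46 = 6.642
Step 2: Total signed measure = (2.6598) + (-1.88) + (23.3442) + (-6.9531) + (6.642)
     = 23.8129
Step 3: Positive part mu+(X) = sum of positive contributions = 32.646
Step 4: Negative part mu-(X) = |sum of negative contributions| = 8.8331


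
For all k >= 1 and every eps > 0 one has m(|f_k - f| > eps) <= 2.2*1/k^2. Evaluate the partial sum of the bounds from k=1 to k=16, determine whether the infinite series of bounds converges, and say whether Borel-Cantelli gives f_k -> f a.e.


Step 1: List the terms 2.2*1/k^2 for k = 1 to 16:
  k=1: 2.2
  k=2: 0.55
  k=3: 0.244444
  k=4: 0.1375
  k=5: 0.088
  k=6: 0.061111
  k=7: 0.044898
  k=8: 0.034375
  k=9: 0.02716
  k=10: 0.022
  k=11: 0.018182
  k=12: 0.015278
  k=13: 0.013018
  k=14: 0.011224
  k=15: 0.009778
  k=16: 0.008594
Step 2: Partial sum = 2.2 + 0.55 + 0.244444 + 0.1375 + 0.088 + 0.061111 + 0.044898 + 0.034375 + 0.02716 + 0.022 + 0.018182 + 0.015278 + 0.013018 + 0.011224 + 0.009778 + 0.008594
     = 3.485562
Step 3: The full series sum_(k>=1) 2.2*1/k^2 converges (p-series with p = 2 > 1; a constant multiple of a convergent series converges).
Step 4: Fix eps > 0. Since sum_k m(|f_k - f| > eps) < infinity, the Borel-Cantelli lemma gives
        m(limsup_k {|f_k - f| > eps}) = 0, i.e. for a.e. x, |f_k(x) - f(x)| <= eps for all large k.
        Applying this with eps = 1/j for j = 1, 2, ... and intersecting the countably many full-measure sets,
        for a.e. x we get limsup_k |f_k(x) - f(x)| <= 1/j for every j, hence f_k -> f almost everywhere.
Conclusion: series converges; Borel-Cantelli yields f_k -> f a.e.


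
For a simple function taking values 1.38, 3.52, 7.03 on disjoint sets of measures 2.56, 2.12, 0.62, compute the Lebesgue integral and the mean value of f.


Step 1: Integral = sum(value_i * measure_i)
= 1.38*2.56 + 3.52*2.12 + 7.03*0.62
= 3.5328 + 7.4624 + 4.3586
= 15.3538
Step 2: Total measure of domain = 2.56 + 2.12 + 0.62 = 5.3
Step 3: Average value = 15.3538 / 5.3 = 2.896943


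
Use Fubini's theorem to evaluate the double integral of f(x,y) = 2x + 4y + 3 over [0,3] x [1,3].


By Fubini, integrate in x first, then y.
Step 1: Fix y, integrate over x in [0,3]:
  integral(2x + 4y + 3, x=0..3)
  = 2*(3^2 - 0^2)/2 + (4y + 3)*(3 - 0)
  = 9 + (4y + 3)*3
  = 9 + 12y + 9
  = 18 + 12y
Step 2: Integrate over y in [1,3]:
  integral(18 + 12y, y=1..3)
  = 18*2 + 12*(3^2 - 1^2)/2
  = 36 + 48
  = 84


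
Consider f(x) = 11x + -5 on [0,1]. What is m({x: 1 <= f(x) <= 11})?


f^(-1)([1, 11]) = {x : 1 <= 11x + -5 <= 11}
Solving: (1 - -5)/11 <= x <= (11 - -5)/11
= [0.545455, 1.454545]
Intersecting with [0,1]: [0.545455, 1]
Measure = 1 - 0.545455 = 0.454545


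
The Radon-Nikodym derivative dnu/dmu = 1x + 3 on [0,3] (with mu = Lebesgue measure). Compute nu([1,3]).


nu(A) = integral_A (dnu/dmu) dmu = integral_1^3 (1x + 3) dx
Step 1: Antiderivative F(x) = (1/2)x^2 + 3x
Step 2: F(3) = (1/2)*3^2 + 3*3 = 4.5 + 9 = 13.5
Step 3: F(1) = (1/2)*1^2 + 3*1 = 0.5 + 3 = 3.5
Step 4: nu([1,3]) = F(3) - F(1) = 13.5 - 3.5 = 10


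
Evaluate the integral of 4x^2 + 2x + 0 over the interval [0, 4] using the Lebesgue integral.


The Lebesgue integral of a Riemann-integrable function agrees with the Riemann integral.
Antiderivative F(x) = (4/3)x^3 + (2/2)x^2 + 0x
F(4) = (4/3)*4^3 + (2/2)*4^2 + 0*4
     = (4/3)*64 + (2/2)*16 + 0*4
     = 85.333333 + 16 + 0
     = 101.333333
F(0) = 0.0
Integral = F(4) - F(0) = 101.333333 - 0.0 = 101.333333


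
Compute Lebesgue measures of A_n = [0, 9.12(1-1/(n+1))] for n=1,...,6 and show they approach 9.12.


By continuity of measure from below: if A_n increases to A, then m(A_n) -> m(A).
Here A = [0, 9.12], so m(A) = 9.12
Step 1: a_1 = 9.12*(1 - 1/2) = 4.56, m(A_1) = 4.56
Step 2: a_2 = 9.12*(1 - 1/3) = 6.08, m(A_2) = 6.08
Step 3: a_3 = 9.12*(1 - 1/4) = 6.84, m(A_3) = 6.84
Step 4: a_4 = 9.12*(1 - 1/5) = 7.296, m(A_4) = 7.296
Step 5: a_5 = 9.12*(1 - 1/6) = 7.6, m(A_5) = 7.6
Step 6: a_6 = 9.12*(1 - 1/7) = 7.8171, m(A_6) = 7.8171
Limit: m(A_n) -> m([0,9.12]) = 9.12


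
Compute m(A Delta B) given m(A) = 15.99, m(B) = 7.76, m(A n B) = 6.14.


m(A Delta B) = m(A) + m(B) - 2*m(A n B)
= 15.99 + 7.76 - 2*6.14
= 15.99 + 7.76 - 12.28
= 11.47


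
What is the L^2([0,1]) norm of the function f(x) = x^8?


Step 1: ||f||_2 = (integral_0^1 |x^8|^2 dx)^(1/2)
     = (integral_0^1 x^16 dx)^(1/2)
Step 2: integral_0^1 x^16 dx = [x^17/(17)] from 0 to 1 = 1^17/17
     = 1/17 = 0.058824
Step 3: ||f||_2 = (0.058824)^(1/2) = 0.242536


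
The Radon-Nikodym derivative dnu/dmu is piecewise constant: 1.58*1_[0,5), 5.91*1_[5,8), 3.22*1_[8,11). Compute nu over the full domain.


Integrate each piece of the Radon-Nikodym derivative:
Step 1: integral_0^5 1.58 dx = 1.58*(5-0) = 1.58*5 = 7.9
Step 2: integral_5^8 5.91 dx = 5.91*(8-5) = 5.91*3 = 17.73
Step 3: integral_8^11 3.22 dx = 3.22*(11-8) = 3.22*3 = 9.66
Total: 7.9 + 17.73 + 9.66 = 35.29


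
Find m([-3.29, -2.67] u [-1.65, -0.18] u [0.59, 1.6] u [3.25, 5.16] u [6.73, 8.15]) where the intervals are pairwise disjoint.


For pairwise disjoint intervals, m(union) = sum of lengths.
= (-2.67 - -3.29) + (-0.18 - -1.65) + (1.6 - 0.59) + (5.16 - 3.25) + (8.15 - 6.73)
= 0.62 + 1.47 + 1.01 + 1.91 + 1.42
= 6.43


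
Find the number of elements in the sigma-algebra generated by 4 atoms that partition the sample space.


Each element of the sigma-algebra is a union of some subset of the 4 atoms.
The number of such subsets is 2^4 = 16.


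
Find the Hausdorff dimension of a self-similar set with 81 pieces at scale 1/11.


For a self-similar set with N copies scaled by 1/r:
dim_H = log(N)/log(r) = log(81)/log(11)
= 4.394449/2.397895
= 1.832628


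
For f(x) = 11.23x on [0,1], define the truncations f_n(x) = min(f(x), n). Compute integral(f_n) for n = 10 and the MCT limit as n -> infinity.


f(x) = 11.23x on [0,1]; f_n(x) = min(11.23x, n). At n = 10:
Step 1: f(x) reaches 10 at x = 10/11.23 = 0.890472
Step 2: integral(f_10) = integral(11.23x, 0, 0.890472) + integral(10, 0.890472, 1)
       = 11.23*0.890472^2/2 + 10*(1 - 0.890472)
       = 4.45236 + 1.09528
       = 5.54764
Step 3: As n -> infinity, f_n increases to f, so by MCT integral(f_n) -> integral(f) = 11.23/2 = 5.615.
Convergence: integral(f_10) = 5.54764 -> 5.615 as n -> infinity


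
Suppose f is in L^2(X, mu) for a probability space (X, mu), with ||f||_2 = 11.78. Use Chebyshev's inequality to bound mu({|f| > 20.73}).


Chebyshev/Markov inequality: mu(|f| > eps) <= (||f||_p / eps)^p
Step 1: ||f||_2 / eps = 11.78 / 20.73 = 0.568259
Step 2: Raise to power p = 2:
  (0.568259)^2 = 0.322918
Step 3: Therefore mu(|f| > 20.73) <= 0.322918


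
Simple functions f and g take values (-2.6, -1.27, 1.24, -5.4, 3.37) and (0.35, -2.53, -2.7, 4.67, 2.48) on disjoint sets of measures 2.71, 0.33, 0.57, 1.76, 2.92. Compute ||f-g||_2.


Step 1: Compute differences f_i - g_i:
  -2.6 - 0.35 = -2.95
  -1.27 - -2.53 = 1.26
  1.24 - -2.7 = 3.94
  -5.4 - 4.67 = -10.07
  3.37 - 2.48 = 0.89
Step 2: Compute |diff|^2 * measure for each set:
  |-2.95|^2 * 2.71 = 8.7025 * 2.71 = 23.583775
  |1.26|^2 * 0.33 = 1.5876 * 0.33 = 0.523908
  |3.94|^2 * 0.57 = 15.5236 * 0.57 = 8.848452
  |-10.07|^2 * 1.76 = 101.4049 * 1.76 = 178.472624
  |0.89|^2 * 2.92 = 0.7921 * 2.92 = 2.312932
Step 3: Sum = 213.741691
Step 4: ||f-g||_2 = (213.741691)^(1/2) = 14.619907


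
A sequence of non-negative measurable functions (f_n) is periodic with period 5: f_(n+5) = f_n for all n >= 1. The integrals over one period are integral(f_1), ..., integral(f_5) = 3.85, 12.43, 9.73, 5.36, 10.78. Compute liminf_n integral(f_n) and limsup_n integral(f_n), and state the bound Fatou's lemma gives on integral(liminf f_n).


The sequence (integral(f_n)) is periodic with period 5, repeating the values 3.85, 12.43, 9.73, 5.36, 10.78 indefinitely.
Step 1: For a periodic sequence, every tail (a_m, a_(m+1), ...) contains all 5 period values infinitely often.
Step 2: Hence inf of every tail = min of the period values = min(3.85, 12.43, 9.73, 5.36, 10.78) = 3.85.
        liminf_n integral(f_n) = sup over m of (inf of tail from m) = 3.85.
Step 3: Similarly sup of every tail = max of the period values = 12.43.
        limsup_n integral(f_n) = 12.43.
Step 4: Fatou's lemma: integral(liminf_n f_n) <= liminf_n integral(f_n) = 3.85.
        So the integral of the pointwise liminf is at most 3.85.


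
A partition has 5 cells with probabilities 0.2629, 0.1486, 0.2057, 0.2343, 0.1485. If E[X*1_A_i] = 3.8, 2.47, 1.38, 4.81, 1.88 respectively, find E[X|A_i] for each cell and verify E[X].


For each cell A_i: E[X|A_i] = E[X*1_A_i] / P(A_i)
Step 1: E[X|A_1] = 3.8 / 0.2629 = 14.454165
Step 2: E[X|A_2] = 2.47 / 0.1486 = 16.621803
Step 3: E[X|A_3] = 1.38 / 0.2057 = 6.708799
Step 4: E[X|A_4] = 4.81 / 0.2343 = 20.529236
Step 5: E[X|A_5] = 1.88 / 0.1485 = 12.659933
Verification: E[X] = sum E[X*1_A_i] = 3.8 + 2.47 + 1.38 + 4.81 + 1.88 = 14.34


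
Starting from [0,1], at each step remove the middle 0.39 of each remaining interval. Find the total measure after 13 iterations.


Step 1: At each step, fraction remaining = 1 - 0.39 = 0.61
Step 2: After 13 steps, measure = (0.61)^13
Result = 0.001619


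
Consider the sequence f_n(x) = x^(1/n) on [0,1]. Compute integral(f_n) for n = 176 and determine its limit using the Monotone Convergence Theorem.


At n = 176: f_176(x) = x^(1/176).
Step 1: integral(x^(1/176), 0, 1) = [x^(1/176+1) / (1/176+1)] from 0 to 1
     = 1 / (1/176 + 1) = 1 / ((176+1)/176) = 176/(176+1)
     = 176/177 = 0.99435
Step 2: As n -> infinity, f_n(x) = x^(1/n) -> 1 for x in (0,1], and f_n is increasing in n.
By MCT, lim_n integral(f_n) = integral(lim_n f_n) = integral(1, 0, 1) = 1.
Step 3: Verify convergence: 176/177 = 0.99435 -> 1


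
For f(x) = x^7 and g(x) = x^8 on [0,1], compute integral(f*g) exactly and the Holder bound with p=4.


Step 1: Exact integral of f*g = integral(x^15, 0, 1) = 1/16
     = 0.0625
Step 2: Holder bound with p=4, q=1.333333:
  ||f||_p = (integral x^28 dx)^(1/4) = (1/29)^(1/4) = 0.430924
  ||g||_q = (integral x^10.666667 dx)^(1/1.333333) = (1/11.666667)^(1/1.333333) = 0.158413
Step 3: Holder bound = ||f||_p * ||g||_q = 0.430924 * 0.158413 = 0.068264
Verification: 0.0625 <= 0.068264 (Holder holds)


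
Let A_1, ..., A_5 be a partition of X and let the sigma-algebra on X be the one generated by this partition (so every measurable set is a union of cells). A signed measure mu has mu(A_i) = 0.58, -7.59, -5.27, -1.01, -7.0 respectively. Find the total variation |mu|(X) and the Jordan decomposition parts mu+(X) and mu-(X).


Step 1: Every measurable set is a union of atoms (the cells / points), so a Hahn decomposition is
  obtained by grouping atoms by sign: P = union of atoms with mu > 0, N = union of the remaining atoms.
  Atoms in P (indices): 1;  atoms in N (indices): 2, 3, 4, 5
  Positive values: 0.58
  Negative values: -7.59, -5.27, -1.01, -7
Step 2: mu+(X) = mu(P) = sum of positive atom values = 0.58
Step 3: mu-(X) = -mu(N) = sum of |negative atom values| = 20.87
Step 4: |mu|(X) = mu+(X) + mu-(X) = 0.58 + 20.87 = 21.45


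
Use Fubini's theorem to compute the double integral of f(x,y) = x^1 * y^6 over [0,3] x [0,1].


By Fubini's theorem, the double integral factors as a product of single integrals:
Step 1: integral_0^3 x^1 dx = [x^2/2] from 0 to 3
     = 3^2/2 = 4.5
Step 2: integral_0^1 y^6 dy = [y^7/7] from 0 to 1
     = 1^7/7 = 0.142857
Step 3: Double integral = 4.5 * 0.142857 = 0.642857


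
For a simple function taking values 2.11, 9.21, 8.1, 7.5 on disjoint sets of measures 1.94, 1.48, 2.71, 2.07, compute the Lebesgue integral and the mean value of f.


Step 1: Integral = sum(value_i * measure_i)
= 2.11*1.94 + 9.21*1.48 + 8.1*2.71 + 7.5*2.07
= 4.0934 + 13.6308 + 21.951 + 15.525
= 55.2002
Step 2: Total measure of domain = 1.94 + 1.48 + 2.71 + 2.07 = 8.2
Step 3: Average value = 55.2002 / 8.2 = 6.731732


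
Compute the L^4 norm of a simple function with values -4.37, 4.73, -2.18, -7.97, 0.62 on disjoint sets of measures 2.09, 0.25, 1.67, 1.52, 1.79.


Step 1: Compute |f_i|^4 for each value:
  |-4.37|^4 = 364.69159
  |4.73|^4 = 500.546654
  |-2.18|^4 = 22.585306
  |-7.97|^4 = 4034.904737
  |0.62|^4 = 0.147763
Step 2: Multiply by measures and sum:
  364.69159 * 2.09 = 762.205422
  500.546654 * 0.25 = 125.136664
  22.585306 * 1.67 = 37.717461
  4034.904737 * 1.52 = 6133.0552
  0.147763 * 1.79 = 0.264496
Sum = 762.205422 + 125.136664 + 37.717461 + 6133.0552 + 0.264496 = 7058.379243
Step 3: Take the p-th root:
||f||_4 = (7058.379243)^(1/4) = 9.165924


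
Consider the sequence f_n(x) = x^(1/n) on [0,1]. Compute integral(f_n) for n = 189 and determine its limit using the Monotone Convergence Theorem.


At n = 189: f_189(x) = x^(1/189).
Step 1: integral(x^(1/189), 0, 1) = [x^(1/189+1) / (1/189+1)] from 0 to 1
     = 1 / (1/189 + 1) = 1 / ((189+1)/189) = 189/(189+1)
     = 189/190 = 0.994737
Step 2: As n -> infinity, f_n(x) = x^(1/n) -> 1 for x in (0,1], and f_n is increasing in n.
By MCT, lim_n integral(f_n) = integral(lim_n f_n) = integral(1, 0, 1) = 1.
Step 3: Verify convergence: 189/190 = 0.994737 -> 1


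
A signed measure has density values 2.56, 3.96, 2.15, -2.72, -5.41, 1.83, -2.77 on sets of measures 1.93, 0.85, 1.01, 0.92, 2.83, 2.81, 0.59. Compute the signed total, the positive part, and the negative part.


Step 1: Compute signed measure on each set:
  Set 1: 2.56 * 1.93 = 4.9408
  Set 2: 3.96 * 0.85 = 3.366
  Set 3: 2.15 * 1.01 = 2.1715
  Set 4: -2.72 * 0.92 = -2.5024
  Set 5: -5.41 * 2.83 = -15.3103
  Set 6: 1.83 * 2.81 = 5.1423
  Set 7: -2.77 * 0.59 = -1.6343
Step 2: Total signed measure = (4.9408) + (3.366) + (2.1715) + (-2.5024) + (-15.3103) + (5.1423) + (-1.6343)
     = -3.8264
Step 3: Positive part mu+(X) = sum of positive contributions = 15.6206
Step 4: Negative part mu-(X) = |sum of negative contributions| = 19.447


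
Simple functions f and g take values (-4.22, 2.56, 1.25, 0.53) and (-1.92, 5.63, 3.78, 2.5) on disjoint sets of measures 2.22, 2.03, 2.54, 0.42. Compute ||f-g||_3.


Step 1: Compute differences f_i - g_i:
  -4.22 - -1.92 = -2.3
  2.56 - 5.63 = -3.07
  1.25 - 3.78 = -2.53
  0.53 - 2.5 = -1.97
Step 2: Compute |diff|^3 * measure for each set:
  |-2.3|^3 * 2.22 = 12.167 * 2.22 = 27.01074
  |-3.07|^3 * 2.03 = 28.934443 * 2.03 = 58.736919
  |-2.53|^3 * 2.54 = 16.194277 * 2.54 = 41.133464
  |-1.97|^3 * 0.42 = 7.645373 * 0.42 = 3.211057
Step 3: Sum = 130.09218
Step 4: ||f-g||_3 = (130.09218)^(1/3) = 5.066994


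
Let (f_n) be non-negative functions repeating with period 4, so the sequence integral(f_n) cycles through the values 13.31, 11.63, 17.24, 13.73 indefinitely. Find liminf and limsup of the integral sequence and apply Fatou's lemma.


The sequence (integral(f_n)) is periodic with period 4, repeating the values 13.31, 11.63, 17.24, 13.73 indefinitely.
Step 1: For a periodic sequence, every tail (a_m, a_(m+1), ...) contains all 4 period values infinitely often.
Step 2: Hence inf of every tail = min of the period values = min(13.31, 11.63, 17.24, 13.73) = 11.63.
        liminf_n integral(f_n) = sup over m of (inf of tail from m) = 11.63.
Step 3: Similarly sup of every tail = max of the period values = 17.24.
        limsup_n integral(f_n) = 17.24.
Step 4: Fatou's lemma: integral(liminf_n f_n) <= liminf_n integral(f_n) = 11.63.
        So the integral of the pointwise liminf is at most 11.63.


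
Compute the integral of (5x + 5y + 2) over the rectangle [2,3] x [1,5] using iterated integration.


By Fubini, integrate in x first, then y.
Step 1: Fix y, integrate over x in [2,3]:
  integral(5x + 5y + 2, x=2..3)
  = 5*(3^2 - 2^2)/2 + (5y + 2)*(3 - 2)
  = 12.5 + (5y + 2)*1
  = 12.5 + 5y + 2
  = 14.5 + 5y
Step 2: Integrate over y in [1,5]:
  integral(14.5 + 5y, y=1..5)
  = 14.5*4 + 5*(5^2 - 1^2)/2
  = 58 + 60
  = 118


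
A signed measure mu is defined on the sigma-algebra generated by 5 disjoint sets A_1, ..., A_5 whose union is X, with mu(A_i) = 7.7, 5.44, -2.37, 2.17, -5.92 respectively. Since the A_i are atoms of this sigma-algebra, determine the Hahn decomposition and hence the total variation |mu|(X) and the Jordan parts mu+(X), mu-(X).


Step 1: Every measurable set is a union of atoms (the cells / points), so a Hahn decomposition is
  obtained by grouping atoms by sign: P = union of atoms with mu > 0, N = union of the remaining atoms.
  Atoms in P (indices): 1, 2, 4;  atoms in N (indices): 3, 5
  Positive values: 7.7, 5.44, 2.17
  Negative values: -2.37, -5.92
Step 2: mu+(X) = mu(P) = sum of positive atom values = 15.31
Step 3: mu-(X) = -mu(N) = sum of |negative atom values| = 8.29
Step 4: |mu|(X) = mu+(X) + mu-(X) = 15.31 + 8.29 = 23.6


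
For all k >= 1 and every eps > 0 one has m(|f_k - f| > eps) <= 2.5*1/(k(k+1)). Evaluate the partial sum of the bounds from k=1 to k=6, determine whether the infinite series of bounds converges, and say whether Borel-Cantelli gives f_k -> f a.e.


Step 1: List the terms 2.5*1/(k(k+1)) for k = 1 to 6:
  k=1: 1.25
  k=2: 0.416667
  k=3: 0.208333
  k=4: 0.125
  k=5: 0.083333
  k=6: 0.059524
Step 2: Partial sum = 1.25 + 0.416667 + 0.208333 + 0.125 + 0.083333 + 0.059524
     = 2.142857
Step 3: The full series sum_(k>=1) 2.5*1/(k(k+1)) converges (telescoping series sum 1/(k(k+1)) = 1; a constant multiple of a convergent series converges).
Step 4: Fix eps > 0. Since sum_k m(|f_k - f| > eps) < infinity, the Borel-Cantelli lemma gives
        m(limsup_k {|f_k - f| > eps}) = 0, i.e. for a.e. x, |f_k(x) - f(x)| <= eps for all large k.
        Applying this with eps = 1/j for j = 1, 2, ... and intersecting the countably many full-measure sets,
        for a.e. x we get limsup_k |f_k(x) - f(x)| <= 1/j for every j, hence f_k -> f almost everywhere.
Conclusion: series converges; Borel-Cantelli yields f_k -> f a.e.


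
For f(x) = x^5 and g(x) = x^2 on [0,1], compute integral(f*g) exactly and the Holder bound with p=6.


Step 1: Exact integral of f*g = integral(x^7, 0, 1) = 1/8
     = 0.125
Step 2: Holder bound with p=6, q=1.2:
  ||f||_p = (integral x^30 dx)^(1/6) = (1/31)^(1/6) = 0.564209
  ||g||_q = (integral x^2.4 dx)^(1/1.2) = (1/3.4)^(1/1.2) = 0.360662
Step 3: Holder bound = ||f||_p * ||g||_q = 0.564209 * 0.360662 = 0.203489
Verification: 0.125 <= 0.203489 (Holder holds)


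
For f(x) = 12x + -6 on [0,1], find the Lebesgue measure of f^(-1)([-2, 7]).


f^(-1)([-2, 7]) = {x : -2 <= 12x + -6 <= 7}
Solving: (-2 - -6)/12 <= x <= (7 - -6)/12
= [0.333333, 1.083333]
Intersecting with [0,1]: [0.333333, 1]
Measure = 1 - 0.333333 = 0.666667


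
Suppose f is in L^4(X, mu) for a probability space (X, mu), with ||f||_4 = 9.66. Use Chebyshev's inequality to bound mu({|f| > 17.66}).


Chebyshev/Markov inequality: mu(|f| > eps) <= (||f||_p / eps)^p
Step 1: ||f||_4 / eps = 9.66 / 17.66 = 0.546999
Step 2: Raise to power p = 4:
  (0.546999)^4 = 0.089525
Step 3: Therefore mu(|f| > 17.66) <= 0.089525


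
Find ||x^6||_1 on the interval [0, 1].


Step 1: ||f||_1 = (integral_0^1 |x^6|^1 dx)^(1/1)
     = (integral_0^1 x^6 dx)^(1/1)
Step 2: integral_0^1 x^6 dx = [x^7/(7)] from 0 to 1 = 1^7/7
     = 1/7 = 0.142857
Step 3: ||f||_1 = (0.142857)^(1/1) = 0.142857


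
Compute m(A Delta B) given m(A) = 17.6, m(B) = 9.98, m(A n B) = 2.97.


m(A Delta B) = m(A) + m(B) - 2*m(A n B)
= 17.6 + 9.98 - 2*2.97
= 17.6 + 9.98 - 5.94
= 21.64


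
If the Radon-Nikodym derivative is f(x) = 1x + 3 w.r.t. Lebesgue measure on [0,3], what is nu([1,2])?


nu(A) = integral_A (dnu/dmu) dmu = integral_1^2 (1x + 3) dx
Step 1: Antiderivative F(x) = (1/2)x^2 + 3x
Step 2: F(2) = (1/2)*2^2 + 3*2 = 2 + 6 = 8
Step 3: F(1) = (1/2)*1^2 + 3*1 = 0.5 + 3 = 3.5
Step 4: nu([1,2]) = F(2) - F(1) = 8 - 3.5 = 4.5


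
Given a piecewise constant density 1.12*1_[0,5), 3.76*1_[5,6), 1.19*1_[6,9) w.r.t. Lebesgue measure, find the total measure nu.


Integrate each piece of the Radon-Nikodym derivative:
Step 1: integral_0^5 1.12 dx = 1.12*(5-0) = 1.12*5 = 5.6
Step 2: integral_5^6 3.76 dx = 3.76*(6-5) = 3.76*1 = 3.76
Step 3: integral_6^9 1.19 dx = 1.19*(9-6) = 1.19*3 = 3.57
Total: 5.6 + 3.76 + 3.57 = 12.93


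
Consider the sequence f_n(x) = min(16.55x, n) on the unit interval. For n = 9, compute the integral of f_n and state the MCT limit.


f(x) = 16.55x on [0,1]; f_n(x) = min(16.55x, n). At n = 9:
Step 1: f(x) reaches 9 at x = 9/16.55 = 0.543807
Step 2: integral(f_9) = integral(16.55x, 0, 0.543807) + integral(9, 0.543807, 1)
       = 16.55*0.543807^2/2 + 9*(1 - 0.543807)
       = 2.44713 + 4.10574
       = 6.55287
Step 3: As n -> infinity, f_n increases to f, so by MCT integral(f_n) -> integral(f) = 16.55/2 = 8.275.
Convergence: integral(f_9) = 6.55287 -> 8.275 as n -> infinity


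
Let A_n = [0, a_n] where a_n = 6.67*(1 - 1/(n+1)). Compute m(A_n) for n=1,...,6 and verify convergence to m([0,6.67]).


By continuity of measure from below: if A_n increases to A, then m(A_n) -> m(A).
Here A = [0, 6.67], so m(A) = 6.67
Step 1: a_1 = 6.67*(1 - 1/2) = 3.335, m(A_1) = 3.335
Step 2: a_2 = 6.67*(1 - 1/3) = 4.4467, m(A_2) = 4.4467
Step 3: a_3 = 6.67*(1 - 1/4) = 5.0025, m(A_3) = 5.0025
Step 4: a_4 = 6.67*(1 - 1/5) = 5.336, m(A_4) = 5.336
Step 5: a_5 = 6.67*(1 - 1/6) = 5.5583, m(A_5) = 5.5583
Step 6: a_6 = 6.67*(1 - 1/7) = 5.7171, m(A_6) = 5.7171
Limit: m(A_n) -> m([0,6.67]) = 6.67


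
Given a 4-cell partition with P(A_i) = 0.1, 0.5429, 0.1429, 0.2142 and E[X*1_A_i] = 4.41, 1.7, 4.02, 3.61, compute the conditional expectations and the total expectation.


For each cell A_i: E[X|A_i] = E[X*1_A_i] / P(A_i)
Step 1: E[X|A_1] = 4.41 / 0.1 = 44.1
Step 2: E[X|A_2] = 1.7 / 0.5429 = 3.131332
Step 3: E[X|A_3] = 4.02 / 0.1429 = 28.131561
Step 4: E[X|A_4] = 3.61 / 0.2142 = 16.853408
Verification: E[X] = sum E[X*1_A_i] = 4.41 + 1.7 + 4.02 + 3.61 = 13.74


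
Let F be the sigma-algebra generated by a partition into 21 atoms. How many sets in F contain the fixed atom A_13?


Each element of F is a union of some subset S of the 21 atoms.
The element contains A_13 iff A_13 is in S.
So we count subsets S of {A_1,...,A_21} with A_13 in S: choose freely among the other 20 atoms.
Count = 2^(21-1) = 2^20 = 1048576.


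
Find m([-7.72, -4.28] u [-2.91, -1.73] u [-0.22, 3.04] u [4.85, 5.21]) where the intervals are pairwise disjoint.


For pairwise disjoint intervals, m(union) = sum of lengths.
= (-4.28 - -7.72) + (-1.73 - -2.91) + (3.04 - -0.22) + (5.21 - 4.85)
= 3.44 + 1.18 + 3.26 + 0.36
= 8.24


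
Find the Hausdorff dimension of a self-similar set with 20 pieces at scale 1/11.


For a self-similar set with N copies scaled by 1/r:
dim_H = log(N)/log(r) = log(20)/log(11)
= 2.995732/2.397895
= 1.249317


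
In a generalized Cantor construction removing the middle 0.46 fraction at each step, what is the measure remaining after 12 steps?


Step 1: At each step, fraction remaining = 1 - 0.46 = 0.54
Step 2: After 12 steps, measure = (0.54)^12
Result = 6.147876e-04


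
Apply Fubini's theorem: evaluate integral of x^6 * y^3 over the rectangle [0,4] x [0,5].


By Fubini's theorem, the double integral factors as a product of single integrals:
Step 1: integral_0^4 x^6 dx = [x^7/7] from 0 to 4
     = 4^7/7 = 2340.571429
Step 2: integral_0^5 y^3 dy = [y^4/4] from 0 to 5
     = 5^4/4 = 156.25
Step 3: Double integral = 2340.571429 * 156.25 = 365714.285714


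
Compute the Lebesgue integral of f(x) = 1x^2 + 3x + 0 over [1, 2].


The Lebesgue integral of a Riemann-integrable function agrees with the Riemann integral.
Antiderivative F(x) = (1/3)x^3 + (3/2)x^2 + 0x
F(2) = (1/3)*2^3 + (3/2)*2^2 + 0*2
     = (1/3)*8 + (3/2)*4 + 0*2
     = 2.666667 + 6 + 0
     = 8.666667
F(1) = 1.833333
Integral = F(2) - F(1) = 8.666667 - 1.833333 = 6.833333


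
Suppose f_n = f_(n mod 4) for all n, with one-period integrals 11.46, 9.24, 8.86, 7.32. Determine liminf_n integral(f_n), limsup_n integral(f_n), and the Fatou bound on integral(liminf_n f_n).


The sequence (integral(f_n)) is periodic with period 4, repeating the values 11.46, 9.24, 8.86, 7.32 indefinitely.
Step 1: For a periodic sequence, every tail (a_m, a_(m+1), ...) contains all 4 period values infinitely often.
Step 2: Hence inf of every tail = min of the period values = min(11.46, 9.24, 8.86, 7.32) = 7.32.
        liminf_n integral(f_n) = sup over m of (inf of tail from m) = 7.32.
Step 3: Similarly sup of every tail = max of the period values = 11.46.
        limsup_n integral(f_n) = 11.46.
Step 4: Fatou's lemma: integral(liminf_n f_n) <= liminf_n integral(f_n) = 7.32.
        So the integral of the pointwise liminf is at most 7.32.


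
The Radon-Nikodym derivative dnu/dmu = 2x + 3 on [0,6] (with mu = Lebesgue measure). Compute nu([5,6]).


nu(A) = integral_A (dnu/dmu) dmu = integral_5^6 (2x + 3) dx
Step 1: Antiderivative F(x) = (2/2)x^2 + 3x
Step 2: F(6) = (2/2)*6^2 + 3*6 = 36 + 18 = 54
Step 3: F(5) = (2/2)*5^2 + 3*5 = 25 + 15 = 40
Step 4: nu([5,6]) = F(6) - F(5) = 54 - 40 = 14


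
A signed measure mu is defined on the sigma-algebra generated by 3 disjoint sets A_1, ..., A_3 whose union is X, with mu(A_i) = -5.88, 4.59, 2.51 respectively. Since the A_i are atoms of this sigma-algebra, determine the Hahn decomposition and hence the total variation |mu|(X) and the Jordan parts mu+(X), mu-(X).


Step 1: Every measurable set is a union of atoms (the cells / points), so a Hahn decomposition is
  obtained by grouping atoms by sign: P = union of atoms with mu > 0, N = union of the remaining atoms.
  Atoms in P (indices): 2, 3;  atoms in N (indices): 1
  Positive values: 4.59, 2.51
  Negative values: -5.88
Step 2: mu+(X) = mu(P) = sum of positive atom values = 7.1
Step 3: mu-(X) = -mu(N) = sum of |negative atom values| = 5.88
Step 4: |mu|(X) = mu+(X) + mu-(X) = 7.1 + 5.88 = 12.98


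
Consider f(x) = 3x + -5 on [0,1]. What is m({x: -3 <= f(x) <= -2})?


f^(-1)([-3, -2]) = {x : -3 <= 3x + -5 <= -2}
Solving: (-3 - -5)/3 <= x <= (-2 - -5)/3
= [0.666667, 1]
Intersecting with [0,1]: [0.666667, 1]
Measure = 1 - 0.666667 = 0.333333


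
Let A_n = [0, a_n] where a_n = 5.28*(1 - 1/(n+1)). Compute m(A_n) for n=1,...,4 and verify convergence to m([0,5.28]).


By continuity of measure from below: if A_n increases to A, then m(A_n) -> m(A).
Here A = [0, 5.28], so m(A) = 5.28
Step 1: a_1 = 5.28*(1 - 1/2) = 2.64, m(A_1) = 2.64
Step 2: a_2 = 5.28*(1 - 1/3) = 3.52, m(A_2) = 3.52
Step 3: a_3 = 5.28*(1 - 1/4) = 3.96, m(A_3) = 3.96
Step 4: a_4 = 5.28*(1 - 1/5) = 4.224, m(A_4) = 4.224
Limit: m(A_n) -> m([0,5.28]) = 5.28


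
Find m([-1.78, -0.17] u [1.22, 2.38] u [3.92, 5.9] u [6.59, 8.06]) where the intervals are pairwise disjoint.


For pairwise disjoint intervals, m(union) = sum of lengths.
= (-0.17 - -1.78) + (2.38 - 1.22) + (5.9 - 3.92) + (8.06 - 6.59)
= 1.61 + 1.16 + 1.98 + 1.47
= 6.22


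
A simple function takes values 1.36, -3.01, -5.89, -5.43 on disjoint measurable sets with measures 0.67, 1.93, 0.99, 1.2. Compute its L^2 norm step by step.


Step 1: Compute |f_i|^2 for each value:
  |1.36|^2 = 1.8496
  |-3.01|^2 = 9.0601
  |-5.89|^2 = 34.6921
  |-5.43|^2 = 29.4849
Step 2: Multiply by measures and sum:
  1.8496 * 0.67 = 1.239232
  9.0601 * 1.93 = 17.485993
  34.6921 * 0.99 = 34.345179
  29.4849 * 1.2 = 35.38188
Sum = 1.239232 + 17.485993 + 34.345179 + 35.38188 = 88.452284
Step 3: Take the p-th root:
||f||_2 = (88.452284)^(1/2) = 9.404907


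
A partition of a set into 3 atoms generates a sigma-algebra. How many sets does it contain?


Each element of the sigma-algebra is a union of some subset of the 3 atoms.
The number of such subsets is 2^3 = 8.


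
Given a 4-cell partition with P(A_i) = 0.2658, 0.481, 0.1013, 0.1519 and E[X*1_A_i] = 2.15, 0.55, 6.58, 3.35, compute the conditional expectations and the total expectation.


For each cell A_i: E[X|A_i] = E[X*1_A_i] / P(A_i)
Step 1: E[X|A_1] = 2.15 / 0.2658 = 8.088789
Step 2: E[X|A_2] = 0.55 / 0.481 = 1.143451
Step 3: E[X|A_3] = 6.58 / 0.1013 = 64.955577
Step 4: E[X|A_4] = 3.35 / 0.1519 = 22.053983
Verification: E[X] = sum E[X*1_A_i] = 2.15 + 0.55 + 6.58 + 3.35 = 12.63


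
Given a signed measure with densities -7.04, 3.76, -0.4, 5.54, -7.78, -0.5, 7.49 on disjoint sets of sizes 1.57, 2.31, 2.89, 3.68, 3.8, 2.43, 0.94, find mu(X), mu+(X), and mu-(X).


Step 1: Compute signed measure on each set:
  Set 1: -7.04 * 1.57 = -11.0528
  Set 2: 3.76 * 2.31 = 8.6856
  Set 3: -0.4 * 2.89 = -1.156
  Set 4: 5.54 * 3.68 = 20.3872
  Set 5: -7.78 * 3.8 = -29.564
  Set 6: -0.5 * 2.43 = -1.215
  Set 7: 7.49 * 0.94 = 7.0406
Step 2: Total signed measure = (-11.0528) + (8.6856) + (-1.156) + (20.3872) + (-29.564) + (-1.215) + (7.0406)
     = -6.8744
Step 3: Positive part mu+(X) = sum of positive contributions = 36.1134
Step 4: Negative part mu-(X) = |sum of negative contributions| = 42.9878


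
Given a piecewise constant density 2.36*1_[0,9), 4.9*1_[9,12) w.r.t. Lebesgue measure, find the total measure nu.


Integrate each piece of the Radon-Nikodym derivative:
Step 1: integral_0^9 2.36 dx = 2.36*(9-0) = 2.36*9 = 21.24
Step 2: integral_9^12 4.9 dx = 4.9*(12-9) = 4.9*3 = 14.7
Total: 21.24 + 14.7 = 35.94


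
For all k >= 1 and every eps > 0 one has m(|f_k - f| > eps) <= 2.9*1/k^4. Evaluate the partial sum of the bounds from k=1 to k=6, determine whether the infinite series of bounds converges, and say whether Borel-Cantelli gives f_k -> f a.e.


Step 1: List the terms 2.9*1/k^4 for k = 1 to 6:
  k=1: 2.9
  k=2: 0.18125
  k=3: 0.035802
  k=4: 0.011328
  k=5: 0.00464
  k=6: 0.002238
Step 2: Partial sum = 2.9 + 0.18125 + 0.035802 + 0.011328 + 0.00464 + 0.002238
     = 3.135258
Step 3: The full series sum_(k>=1) 2.9*1/k^4 converges (p-series with p = 4 > 1; a constant multiple of a convergent series converges).
Step 4: Fix eps > 0. Since sum_k m(|f_k - f| > eps) < infinity, the Borel-Cantelli lemma gives
        m(limsup_k {|f_k - f| > eps}) = 0, i.e. for a.e. x, |f_k(x) - f(x)| <= eps for all large k.
        Applying this with eps = 1/j for j = 1, 2, ... and intersecting the countably many full-measure sets,
        for a.e. x we get limsup_k |f_k(x) - f(x)| <= 1/j for every j, hence f_k -> f almost everywhere.
Conclusion: series converges; Borel-Cantelli yields f_k -> f a.e.


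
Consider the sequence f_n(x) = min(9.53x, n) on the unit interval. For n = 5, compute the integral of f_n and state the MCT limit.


f(x) = 9.53x on [0,1]; f_n(x) = min(9.53x, n). At n = 5:
Step 1: f(x) reaches 5 at x = 5/9.53 = 0.524659
Step 2: integral(f_5) = integral(9.53x, 0, 0.524659) + integral(5, 0.524659, 1)
       = 9.53*0.524659^2/2 + 5*(1 - 0.524659)
       = 1.311647 + 2.376705
       = 3.688353
Step 3: As n -> infinity, f_n increases to f, so by MCT integral(f_n) -> integral(f) = 9.53/2 = 4.765.
Convergence: integral(f_5) = 3.688353 -> 4.765 as n -> infinity


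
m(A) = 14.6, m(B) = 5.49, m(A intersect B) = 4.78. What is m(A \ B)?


m(A \ B) = m(A) - m(A n B)
= 14.6 - 4.78
= 9.82


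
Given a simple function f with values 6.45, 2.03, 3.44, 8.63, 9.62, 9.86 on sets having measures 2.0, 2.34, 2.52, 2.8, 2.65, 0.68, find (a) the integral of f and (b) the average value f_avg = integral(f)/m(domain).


Step 1: Integral = sum(value_i * measure_i)
= 6.45*2.0 + 2.03*2.34 + 3.44*2.52 + 8.63*2.8 + 9.62*2.65 + 9.86*0.68
= 12.9 + 4.7502 + 8.6688 + 24.164 + 25.493 + 6.7048
= 82.6808
Step 2: Total measure of domain = 2.0 + 2.34 + 2.52 + 2.8 + 2.65 + 0.68 = 12.99
Step 3: Average value = 82.6808 / 12.99 = 6.364958


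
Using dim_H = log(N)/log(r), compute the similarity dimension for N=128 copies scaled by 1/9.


For a self-similar set with N copies scaled by 1/r:
dim_H = log(N)/log(r) = log(128)/log(9)
= 4.85203/2.197225
= 2.208254


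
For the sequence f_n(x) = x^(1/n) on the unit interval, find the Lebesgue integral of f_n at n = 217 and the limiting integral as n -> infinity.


At n = 217: f_217(x) = x^(1/217).
Step 1: integral(x^(1/217), 0, 1) = [x^(1/217+1) / (1/217+1)] from 0 to 1
     = 1 / (1/217 + 1) = 1 / ((217+1)/217) = 217/(217+1)
     = 217/218 = 0.995413
Step 2: As n -> infinity, f_n(x) = x^(1/n) -> 1 for x in (0,1], and f_n is increasing in n.
By MCT, lim_n integral(f_n) = integral(lim_n f_n) = integral(1, 0, 1) = 1.
Step 3: Verify convergence: 217/218 = 0.995413 -> 1


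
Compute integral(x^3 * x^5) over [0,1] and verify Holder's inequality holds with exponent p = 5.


Step 1: Exact integral of f*g = integral(x^8, 0, 1) = 1/9
     = 0.111111
Step 2: Holder bound with p=5, q=1.25:
  ||f||_p = (integral x^15 dx)^(1/5) = (1/16)^(1/5) = 0.574349
  ||g||_q = (integral x^6.25 dx)^(1/1.25) = (1/7.25)^(1/1.25) = 0.204989
Step 3: Holder bound = ||f||_p * ||g||_q = 0.574349 * 0.204989 = 0.117735
Verification: 0.111111 <= 0.117735 (Holder holds)


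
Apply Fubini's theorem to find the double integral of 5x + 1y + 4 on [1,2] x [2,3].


By Fubini, integrate in x first, then y.
Step 1: Fix y, integrate over x in [1,2]:
  integral(5x + 1y + 4, x=1..2)
  = 5*(2^2 - 1^2)/2 + (1y + 4)*(2 - 1)
  = 7.5 + (1y + 4)*1
  = 7.5 + 1y + 4
  = 11.5 + 1y
Step 2: Integrate over y in [2,3]:
  integral(11.5 + 1y, y=2..3)
  = 11.5*1 + 1*(3^2 - 2^2)/2
  = 11.5 + 2.5
  = 14


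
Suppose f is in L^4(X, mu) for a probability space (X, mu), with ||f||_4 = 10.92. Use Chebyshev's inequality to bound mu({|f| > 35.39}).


Chebyshev/Markov inequality: mu(|f| > eps) <= (||f||_p / eps)^p
Step 1: ||f||_4 / eps = 10.92 / 35.39 = 0.308562
Step 2: Raise to power p = 4:
  (0.308562)^4 = 0.009065
Step 3: Therefore mu(|f| > 35.39) <= 0.009065


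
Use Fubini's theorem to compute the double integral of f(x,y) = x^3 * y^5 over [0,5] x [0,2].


By Fubini's theorem, the double integral factors as a product of single integrals:
Step 1: integral_0^5 x^3 dx = [x^4/4] from 0 to 5
     = 5^4/4 = 156.25
Step 2: integral_0^2 y^5 dy = [y^6/6] from 0 to 2
     = 2^6/6 = 10.666667
Step 3: Double integral = 156.25 * 10.666667 = 1666.666667


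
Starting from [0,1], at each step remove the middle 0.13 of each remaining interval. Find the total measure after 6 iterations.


Step 1: At each step, fraction remaining = 1 - 0.13 = 0.87
Step 2: After 6 steps, measure = (0.87)^6
Step 3: Computing the power step by step:
  After step 1: 0.87
  After step 2: 0.7569
  After step 3: 0.658503
  After step 4: 0.572898
  After step 5: 0.498421
  ...
Result = 0.433626


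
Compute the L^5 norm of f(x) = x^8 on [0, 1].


Step 1: ||f||_5 = (integral_0^1 |x^8|^5 dx)^(1/5)
     = (integral_0^1 x^40 dx)^(1/5)
Step 2: integral_0^1 x^40 dx = [x^41/(41)] from 0 to 1 = 1^41/41
     = 1/41 = 0.02439
Step 3: ||f||_5 = (0.02439)^(1/5) = 0.475821


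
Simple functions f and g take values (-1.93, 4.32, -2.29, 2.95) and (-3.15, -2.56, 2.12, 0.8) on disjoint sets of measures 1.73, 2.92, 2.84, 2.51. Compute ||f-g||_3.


Step 1: Compute differences f_i - g_i:
  -1.93 - -3.15 = 1.22
  4.32 - -2.56 = 6.88
  -2.29 - 2.12 = -4.41
  2.95 - 0.8 = 2.15
Step 2: Compute |diff|^3 * measure for each set:
  |1.22|^3 * 1.73 = 1.815848 * 1.73 = 3.141417
  |6.88|^3 * 2.92 = 325.660672 * 2.92 = 950.929162
  |-4.41|^3 * 2.84 = 85.766121 * 2.84 = 243.575784
  |2.15|^3 * 2.51 = 9.938375 * 2.51 = 24.945321
Step 3: Sum = 1222.591684
Step 4: ||f-g||_3 = (1222.591684)^(1/3) = 10.692858


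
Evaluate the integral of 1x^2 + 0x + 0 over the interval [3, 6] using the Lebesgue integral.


The Lebesgue integral of a Riemann-integrable function agrees with the Riemann integral.
Antiderivative F(x) = (1/3)x^3 + (0/2)x^2 + 0x
F(6) = (1/3)*6^3 + (0/2)*6^2 + 0*6
     = (1/3)*216 + (0/2)*36 + 0*6
     = 72 + 0.0 + 0
     = 72
F(3) = 9
Integral = F(6) - F(3) = 72 - 9 = 63


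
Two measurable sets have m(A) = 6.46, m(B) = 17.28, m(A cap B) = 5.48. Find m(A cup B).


By inclusion-exclusion: m(A u B) = m(A) + m(B) - m(A n B)
= 6.46 + 17.28 - 5.48
= 18.26


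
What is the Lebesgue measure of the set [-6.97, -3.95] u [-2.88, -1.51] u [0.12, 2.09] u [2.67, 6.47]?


For pairwise disjoint intervals, m(union) = sum of lengths.
= (-3.95 - -6.97) + (-1.51 - -2.88) + (2.09 - 0.12) + (6.47 - 2.67)
= 3.02 + 1.37 + 1.97 + 3.8
= 10.16


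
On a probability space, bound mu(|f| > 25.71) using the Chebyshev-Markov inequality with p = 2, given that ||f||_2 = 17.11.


Chebyshev/Markov inequality: mu(|f| > eps) <= (||f||_p / eps)^p
Step 1: ||f||_2 / eps = 17.11 / 25.71 = 0.6655
Step 2: Raise to power p = 2:
  (0.6655)^2 = 0.44289
Step 3: Therefore mu(|f| > 25.71) <= 0.44289
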